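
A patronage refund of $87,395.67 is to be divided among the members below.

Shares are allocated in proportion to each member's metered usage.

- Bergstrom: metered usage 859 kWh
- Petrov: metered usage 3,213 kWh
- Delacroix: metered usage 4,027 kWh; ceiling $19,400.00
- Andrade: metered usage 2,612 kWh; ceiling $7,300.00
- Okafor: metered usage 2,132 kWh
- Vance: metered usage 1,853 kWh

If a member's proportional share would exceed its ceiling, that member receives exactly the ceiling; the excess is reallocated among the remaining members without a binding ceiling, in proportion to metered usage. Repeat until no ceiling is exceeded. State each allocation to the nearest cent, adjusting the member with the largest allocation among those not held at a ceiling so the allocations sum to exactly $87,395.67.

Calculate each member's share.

Sum of metered usage: 14,696.
Pro-rata shares before constraints: Bergstrom 5,108.3887; Petrov 19,107.3957; Delacroix 23,948.1739; Andrade 15,533.3077; Okafor 12,678.7948; Vance 11,019.6092.
Capped: Delacroix ($19,400.00), Andrade ($7,300.00); remaining pool $60,695.67 reallocated over remaining metered usage 8,057.
Remaining shares: Bergstrom 6,471.0910 → $6,471.09; Petrov 24,204.4418 → $24,204.44; Okafor 16,060.9617 → $16,060.96; Vance 13,959.1754 → $13,959.18.

Bergstrom: $6,471.09 · Petrov: $24,204.44 · Delacroix: $19,400.00 · Andrade: $7,300.00 · Okafor: $16,060.96 · Vance: $13,959.18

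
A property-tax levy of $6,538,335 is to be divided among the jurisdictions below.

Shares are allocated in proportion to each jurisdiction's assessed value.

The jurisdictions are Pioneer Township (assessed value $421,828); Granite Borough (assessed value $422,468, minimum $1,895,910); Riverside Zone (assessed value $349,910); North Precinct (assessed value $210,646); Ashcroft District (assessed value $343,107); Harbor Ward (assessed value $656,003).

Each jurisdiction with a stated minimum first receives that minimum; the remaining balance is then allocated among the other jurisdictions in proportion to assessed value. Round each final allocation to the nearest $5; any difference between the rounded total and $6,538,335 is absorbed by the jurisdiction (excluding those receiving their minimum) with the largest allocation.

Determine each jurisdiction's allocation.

Guaranteed amounts: Granite Borough $1,895,910. Residual $4,642,425.
Residual split over remaining assessed value 1,981,494: Pioneer Township 988,297.14 → $988,295; Riverside Zone 819,801.09 → $819,800; North Precinct 493,520.68 → $493,520; Ashcroft District 803,862.40 → $803,860; Harbor Ward 1,536,943.70 → $1,536,945.
Rounding difference +$5 applied to Harbor Ward → $1,536,950.

Pioneer Township: $988,295; Granite Borough: $1,895,910; Riverside Zone: $819,800; North Precinct: $493,520; Ashcroft District: $803,860; Harbor Ward: $1,536,950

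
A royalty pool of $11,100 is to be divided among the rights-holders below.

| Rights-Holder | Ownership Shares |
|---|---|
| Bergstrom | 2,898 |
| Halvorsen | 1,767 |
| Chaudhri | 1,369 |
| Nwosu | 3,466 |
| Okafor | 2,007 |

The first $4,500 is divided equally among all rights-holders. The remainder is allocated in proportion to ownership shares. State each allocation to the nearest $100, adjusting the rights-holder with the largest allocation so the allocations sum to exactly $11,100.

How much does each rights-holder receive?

Bergstrom: $2,600; Halvorsen: $1,900; Chaudhri: $1,700; Nwosu: $2,800; Okafor: $2,100

$4,500 shared equally gives $900 per rights-holder.
Remainder $6,600 by ownership shares (total 11,507): Bergstrom 1,662.19 → $1,700; Halvorsen 1,013.49 → $1,000; Chaudhri 785.21 → $800; Nwosu 1,987.97 → $2,000; Okafor 1,151.14 → $1,200.
Rounding difference −$100 on remainder applied to Nwosu.
Totals: Bergstrom $900 + $1,700 = $2,600; Halvorsen $900 + $1,000 = $1,900; Chaudhri $900 + $800 = $1,700; Nwosu $900 + $1,900 = $2,800; Okafor $900 + $1,200 = $2,100.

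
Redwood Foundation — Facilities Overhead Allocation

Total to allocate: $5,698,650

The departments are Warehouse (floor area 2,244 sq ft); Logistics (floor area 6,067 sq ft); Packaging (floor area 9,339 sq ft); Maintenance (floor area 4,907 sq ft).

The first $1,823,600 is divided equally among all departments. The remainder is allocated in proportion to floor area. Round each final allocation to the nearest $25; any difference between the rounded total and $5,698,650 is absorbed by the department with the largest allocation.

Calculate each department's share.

Warehouse: $841,400; Logistics: $1,498,150; Packaging: $2,060,225; Maintenance: $1,298,875

Equal tier: $1,823,600 ÷ 4 = $455,900 apiece.
Remainder $3,875,050 by floor area (total 22,557): Warehouse 385,495.07 → $385,500; Logistics 1,042,245.35 → $1,042,250; Packaging 1,604,339.76 → $1,604,350; Maintenance 842,969.83 → $842,975.
Rounding difference −$25 on remainder applied to Packaging.
Totals: Warehouse $455,900 + $385,500 = $841,400; Logistics $455,900 + $1,042,250 = $1,498,150; Packaging $455,900 + $1,604,325 = $2,060,225; Maintenance $455,900 + $842,975 = $1,298,875.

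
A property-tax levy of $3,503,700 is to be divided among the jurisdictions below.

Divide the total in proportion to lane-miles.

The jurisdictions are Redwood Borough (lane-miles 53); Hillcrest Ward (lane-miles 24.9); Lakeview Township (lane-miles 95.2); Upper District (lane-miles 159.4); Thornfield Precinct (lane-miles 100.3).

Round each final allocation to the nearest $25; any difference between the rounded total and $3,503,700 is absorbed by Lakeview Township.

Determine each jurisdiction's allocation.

Redwood Borough: $429,050; Hillcrest Ward: $201,575; Lakeview Township: $770,700; Upper District: $1,290,400; Thornfield Precinct: $811,975

Total lane-miles = 432.8.
Proportional shares: Redwood Borough 53/432.8 × $3,503,700 = 429,057.53; Hillcrest Ward 24.9/432.8 × $3,503,700 = 201,576.09; Lakeview Township 95.2/432.8 × $3,503,700 = 770,684.47; Upper District 159.4/432.8 × $3,503,700 = 1,290,410.77; Thornfield Precinct 100.3/432.8 × $3,503,700 = 811,971.14.
Rounded to nearest $25: Redwood Borough $429,050; Hillcrest Ward $201,575; Lakeview Township $770,675; Upper District $1,290,400; Thornfield Precinct $811,975. Sum = $3,503,675.
Difference $3,503,700 − $3,503,675 = +$25 applied to Lakeview Township: Lakeview Township becomes $770,700.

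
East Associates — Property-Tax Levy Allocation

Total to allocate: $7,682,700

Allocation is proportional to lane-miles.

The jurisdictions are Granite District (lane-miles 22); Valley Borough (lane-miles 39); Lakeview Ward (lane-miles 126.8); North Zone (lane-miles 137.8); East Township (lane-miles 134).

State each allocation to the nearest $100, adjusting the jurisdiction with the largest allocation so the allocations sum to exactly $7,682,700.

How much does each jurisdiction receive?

Sum of lane-miles: 459.6.
Raw shares: Granite District 22/459.6 × $7,682,700 = 367,753.26; Valley Borough 39/459.6 × $7,682,700 = 651,926.24; Lakeview Ward 126.8/459.6 × $7,682,700 = 2,119,596.08; North Zone 137.8/459.6 × $7,682,700 = 2,303,472.72; East Township 134/459.6 × $7,682,700 = 2,239,951.70.
Rounded to nearest $100: Granite District $367,800; Valley Borough $651,900; Lakeview Ward $2,119,600; North Zone $2,303,500; East Township $2,240,000. Sum = $7,682,800.
Difference $7,682,700 − $7,682,800 = −$100 applied to largest allocation (North Zone): North Zone becomes $2,303,400.

Granite District: $367,800 | Valley Borough: $651,900 | Lakeview Ward: $2,119,600 | North Zone: $2,303,400 | East Township: $2,240,000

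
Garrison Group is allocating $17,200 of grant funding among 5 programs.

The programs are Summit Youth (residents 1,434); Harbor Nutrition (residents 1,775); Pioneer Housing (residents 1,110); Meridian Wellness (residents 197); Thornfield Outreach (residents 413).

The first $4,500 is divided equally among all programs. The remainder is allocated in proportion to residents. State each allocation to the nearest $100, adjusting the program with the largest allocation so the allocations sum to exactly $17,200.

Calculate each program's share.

Summit Youth: $4,600 · Harbor Nutrition: $5,400 · Pioneer Housing: $3,800 · Meridian Wellness: $1,400 · Thornfield Outreach: $2,000

First tranche $4,500 split equally: $900 each.
Remainder $12,700 by residents (total 4,929): Summit Youth 3,694.83 → $3,700; Harbor Nutrition 4,573.44 → $4,600; Pioneer Housing 2,860.01 → $2,900; Meridian Wellness 507.59 → $500; Thornfield Outreach 1,064.13 → $1,100.
Rounding difference −$100 on remainder applied to Harbor Nutrition.
Totals: Summit Youth $900 + $3,700 = $4,600; Harbor Nutrition $900 + $4,500 = $5,400; Pioneer Housing $900 + $2,900 = $3,800; Meridian Wellness $900 + $500 = $1,400; Thornfield Outreach $900 + $1,100 = $2,000.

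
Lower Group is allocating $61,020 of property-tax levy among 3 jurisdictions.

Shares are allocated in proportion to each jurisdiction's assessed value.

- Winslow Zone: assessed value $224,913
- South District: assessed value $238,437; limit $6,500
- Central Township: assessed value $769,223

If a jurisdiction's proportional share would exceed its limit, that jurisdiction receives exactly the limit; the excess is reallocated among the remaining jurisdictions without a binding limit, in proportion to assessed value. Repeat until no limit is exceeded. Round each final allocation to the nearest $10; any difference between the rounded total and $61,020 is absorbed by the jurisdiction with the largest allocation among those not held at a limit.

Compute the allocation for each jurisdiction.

Assessed value total: 1,232,573.
Proportional shares (ignoring caps): Winslow Zone 11,134.59; South District 11,804.11; Central Township 38,081.30.
Capped: South District ($6,500); remaining pool $54,520 reallocated over remaining assessed value 994,136.
Shares after redistribution: Winslow Zone 12,334.59 → $12,330; Central Township 42,185.41 → $42,190.

Winslow Zone: $12,330 · South District: $6,500 · Central Township: $42,190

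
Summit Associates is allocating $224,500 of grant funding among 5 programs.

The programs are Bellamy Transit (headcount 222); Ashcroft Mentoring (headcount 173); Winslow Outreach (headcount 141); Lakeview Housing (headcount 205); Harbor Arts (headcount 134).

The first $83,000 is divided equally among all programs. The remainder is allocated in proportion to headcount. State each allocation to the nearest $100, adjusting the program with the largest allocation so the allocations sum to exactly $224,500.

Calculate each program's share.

First tranche $83,000 split equally: $16,600 each.
Remainder $141,500 by headcount (total 875): Bellamy Transit 35,900.57 → $35,900; Ashcroft Mentoring 27,976.57 → $28,000; Winslow Outreach 22,801.71 → $22,800; Lakeview Housing 33,151.43 → $33,200; Harbor Arts 21,669.71 → $21,700.
Rounding difference −$100 on remainder applied to Bellamy Transit.
Totals: Bellamy Transit $16,600 + $35,800 = $52,400; Ashcroft Mentoring $16,600 + $28,000 = $44,600; Winslow Outreach $16,600 + $22,800 = $39,400; Lakeview Housing $16,600 + $33,200 = $49,800; Harbor Arts $16,600 + $21,700 = $38,300.

Bellamy Transit: $52,400 · Ashcroft Mentoring: $44,600 · Winslow Outreach: $39,400 · Lakeview Housing: $49,800 · Harbor Arts: $38,300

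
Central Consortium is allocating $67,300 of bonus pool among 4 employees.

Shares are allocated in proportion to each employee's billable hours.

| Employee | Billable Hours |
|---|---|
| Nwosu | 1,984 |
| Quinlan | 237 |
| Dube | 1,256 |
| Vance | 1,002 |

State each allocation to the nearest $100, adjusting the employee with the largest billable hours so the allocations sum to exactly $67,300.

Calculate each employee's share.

Nwosu: $29,700; Quinlan: $3,600; Dube: $18,900; Vance: $15,100

Billable hours total: 4,479.
Unrounded shares: Nwosu 1,984/4,479 × $67,300 = 29,810.94; Quinlan 237/4,479 × $67,300 = 3,561.09; Dube 1,256/4,479 × $67,300 = 18,872.25; Vance 1,002/4,479 × $67,300 = 15,055.73.
After rounding ($100): Nwosu $29,800; Quinlan $3,600; Dube $18,900; Vance $15,100. Sum = $67,400.
Difference $67,300 − $67,400 = −$100 applied to largest billable hours (Nwosu): Nwosu becomes $29,700.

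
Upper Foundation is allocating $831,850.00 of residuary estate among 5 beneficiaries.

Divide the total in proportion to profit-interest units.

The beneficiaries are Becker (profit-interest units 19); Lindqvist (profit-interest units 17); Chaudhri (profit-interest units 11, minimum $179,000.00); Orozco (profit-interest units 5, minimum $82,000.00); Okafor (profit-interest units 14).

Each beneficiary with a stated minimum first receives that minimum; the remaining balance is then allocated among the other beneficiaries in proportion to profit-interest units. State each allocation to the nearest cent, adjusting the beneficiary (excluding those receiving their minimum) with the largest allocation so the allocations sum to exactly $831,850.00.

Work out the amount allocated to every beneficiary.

Becker: $216,923.00; Lindqvist: $194,089.00; Chaudhri: $179,000.00; Orozco: $82,000.00; Okafor: $159,838.00

Minimums first: Chaudhri $179,000.00; Orozco $82,000.00. Residual $570,850.00.
Residual split over remaining profit-interest units 50: Becker 216,923.0000 → $216,923.00; Lindqvist 194,089.0000 → $194,089.00; Okafor 159,838.0000 → $159,838.00.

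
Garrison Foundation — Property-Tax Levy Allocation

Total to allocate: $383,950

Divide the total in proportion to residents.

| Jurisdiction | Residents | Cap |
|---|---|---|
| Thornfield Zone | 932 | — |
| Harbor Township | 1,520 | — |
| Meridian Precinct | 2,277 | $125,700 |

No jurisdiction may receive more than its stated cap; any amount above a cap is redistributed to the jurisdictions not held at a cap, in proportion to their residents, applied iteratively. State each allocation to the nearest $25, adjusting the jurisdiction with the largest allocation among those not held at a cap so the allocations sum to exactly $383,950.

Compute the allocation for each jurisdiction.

Total residents = 4,729.
Proportional shares (ignoring caps): Thornfield Zone 75,669.57; Harbor Township 123,409.60; Meridian Precinct 184,870.83.
Held at cap: Meridian Precinct ($125,700); residual $258,250 reallocated over remaining residents 2,452.
Remaining shares: Thornfield Zone 98,160.28 → $98,150; Harbor Township 160,089.72 → $160,100.

Thornfield Zone: $98,150; Harbor Township: $160,100; Meridian Precinct: $125,700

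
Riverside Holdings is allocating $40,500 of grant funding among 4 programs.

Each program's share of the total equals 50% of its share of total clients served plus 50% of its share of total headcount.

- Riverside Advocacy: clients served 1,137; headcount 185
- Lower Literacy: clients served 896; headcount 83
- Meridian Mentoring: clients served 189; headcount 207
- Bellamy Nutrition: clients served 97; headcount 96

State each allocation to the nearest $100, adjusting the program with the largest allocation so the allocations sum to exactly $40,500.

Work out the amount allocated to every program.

Riverside Advocacy: $16,400; Lower Literacy: $10,800; Meridian Mentoring: $9,000; Bellamy Nutrition: $4,300

Clients served total 2,319; headcount total 571.
Blended shares (50% clients served + 50% headcount): Riverside Advocacy 0.4071; Lower Literacy 0.2659; Meridian Mentoring 0.2220; Bellamy Nutrition 0.1050.
Raw shares: Riverside Advocacy 16,489.38; Lower Literacy 10,767.58; Meridian Mentoring 8,991.46; Bellamy Nutrition 4,251.58.
After rounding ($100): Riverside Advocacy $16,500; Lower Literacy $10,800; Meridian Mentoring $9,000; Bellamy Nutrition $4,300. Sum = $40,600.
Difference $40,500 − $40,600 = −$100 applied to largest allocation (Riverside Advocacy): Riverside Advocacy becomes $16,400.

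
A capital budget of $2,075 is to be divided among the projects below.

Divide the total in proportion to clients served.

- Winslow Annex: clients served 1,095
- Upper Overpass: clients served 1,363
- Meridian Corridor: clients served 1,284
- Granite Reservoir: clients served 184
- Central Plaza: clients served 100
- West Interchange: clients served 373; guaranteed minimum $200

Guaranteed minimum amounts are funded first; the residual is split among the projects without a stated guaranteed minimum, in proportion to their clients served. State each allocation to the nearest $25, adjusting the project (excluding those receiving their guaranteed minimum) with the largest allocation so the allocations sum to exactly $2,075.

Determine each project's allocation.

Minimums first: West Interchange $200. Balance $1,875.
Balance split over remaining clients served 4,026: Winslow Annex 509.97 → $500; Upper Overpass 634.78 → $625; Meridian Corridor 597.99 → $600; Granite Reservoir 85.69 → $75; Central Plaza 46.57 → $50.
Rounding difference +$25 applied to Upper Overpass → $650.

Winslow Annex: $500 | Upper Overpass: $650 | Meridian Corridor: $600 | Granite Reservoir: $75 | Central Plaza: $50 | West Interchange: $200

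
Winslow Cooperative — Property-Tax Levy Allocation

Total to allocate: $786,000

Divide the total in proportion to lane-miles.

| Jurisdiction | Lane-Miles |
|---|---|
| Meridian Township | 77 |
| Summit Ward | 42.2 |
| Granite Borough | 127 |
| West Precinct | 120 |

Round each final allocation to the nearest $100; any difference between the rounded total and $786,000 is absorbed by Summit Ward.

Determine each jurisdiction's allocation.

Meridian Township: $165,300; Summit Ward: $90,500; Granite Borough: $272,600; West Precinct: $257,600

Lane-miles total: 366.2.
Pro-rata amounts: Meridian Township 77/366.2 × $786,000 = 165,270.34; Summit Ward 42.2/366.2 × $786,000 = 90,576.73; Granite Borough 127/366.2 × $786,000 = 272,588.75; West Precinct 120/366.2 × $786,000 = 257,564.17.
Rounded to nearest $100: Meridian Township $165,300; Summit Ward $90,600; Granite Borough $272,600; West Precinct $257,600. Sum = $786,100.
Difference $786,000 − $786,100 = −$100 applied to Summit Ward: Summit Ward becomes $90,500.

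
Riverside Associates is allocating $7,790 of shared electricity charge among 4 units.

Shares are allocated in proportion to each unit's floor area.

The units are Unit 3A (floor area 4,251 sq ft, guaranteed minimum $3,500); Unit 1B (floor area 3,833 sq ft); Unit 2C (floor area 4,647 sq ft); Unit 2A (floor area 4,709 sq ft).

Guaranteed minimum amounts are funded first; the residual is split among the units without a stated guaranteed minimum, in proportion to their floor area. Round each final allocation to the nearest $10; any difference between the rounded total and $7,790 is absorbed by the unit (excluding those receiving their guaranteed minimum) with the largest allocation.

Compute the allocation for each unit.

Minimums first: Unit 3A $3,500. Balance $4,290.
Balance split over remaining floor area 13,189: Unit 1B 1,246.76 → $1,250; Unit 2C 1,511.53 → $1,510; Unit 2A 1,531.70 → $1,530.

Unit 3A: $3,500 | Unit 1B: $1,250 | Unit 2C: $1,510 | Unit 2A: $1,530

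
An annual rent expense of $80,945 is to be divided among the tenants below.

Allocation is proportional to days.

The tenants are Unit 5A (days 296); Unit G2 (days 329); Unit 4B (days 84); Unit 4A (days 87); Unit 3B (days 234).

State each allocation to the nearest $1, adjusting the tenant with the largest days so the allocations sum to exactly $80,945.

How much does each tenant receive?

Combined days = 1,030.
Raw shares: Unit 5A 296/1,030 × $80,945 = 23,261.86; Unit G2 329/1,030 × $80,945 = 25,855.25; Unit 4B 84/1,030 × $80,945 = 6,601.34; Unit 4A 87/1,030 × $80,945 = 6,837.10; Unit 3B 234/1,030 × $80,945 = 18,389.45.
After rounding ($1): Unit 5A $23,262; Unit G2 $25,855; Unit 4B $6,601; Unit 4A $6,837; Unit 3B $18,389. Sum = $80,944.
Difference $80,945 − $80,944 = +$1 applied to largest days (Unit G2): Unit G2 becomes $25,856.

Unit 5A: $23,262; Unit G2: $25,856; Unit 4B: $6,601; Unit 4A: $6,837; Unit 3B: $18,389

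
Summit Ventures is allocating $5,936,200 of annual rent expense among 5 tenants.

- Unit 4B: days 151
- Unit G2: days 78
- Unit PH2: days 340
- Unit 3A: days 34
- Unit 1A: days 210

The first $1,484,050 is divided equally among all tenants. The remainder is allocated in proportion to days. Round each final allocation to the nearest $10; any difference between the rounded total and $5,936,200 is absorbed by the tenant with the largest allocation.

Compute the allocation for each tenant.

Unit 4B: $1,123,720 · Unit G2: $723,950 · Unit PH2: $2,158,720 · Unit 3A: $483,000 · Unit 1A: $1,446,810

$1,484,050 shared equally gives $296,810 per tenant.
Remainder $4,452,150 by days (total 813): Unit 4B 826,906.09 → $826,910; Unit G2 427,143.54 → $427,140; Unit PH2 1,861,907.75 → $1,861,910; Unit 3A 186,190.77 → $186,190; Unit 1A 1,150,001.85 → $1,150,000.
Totals: Unit 4B $296,810 + $826,910 = $1,123,720; Unit G2 $296,810 + $427,140 = $723,950; Unit PH2 $296,810 + $1,861,910 = $2,158,720; Unit 3A $296,810 + $186,190 = $483,000; Unit 1A $296,810 + $1,150,000 = $1,446,810.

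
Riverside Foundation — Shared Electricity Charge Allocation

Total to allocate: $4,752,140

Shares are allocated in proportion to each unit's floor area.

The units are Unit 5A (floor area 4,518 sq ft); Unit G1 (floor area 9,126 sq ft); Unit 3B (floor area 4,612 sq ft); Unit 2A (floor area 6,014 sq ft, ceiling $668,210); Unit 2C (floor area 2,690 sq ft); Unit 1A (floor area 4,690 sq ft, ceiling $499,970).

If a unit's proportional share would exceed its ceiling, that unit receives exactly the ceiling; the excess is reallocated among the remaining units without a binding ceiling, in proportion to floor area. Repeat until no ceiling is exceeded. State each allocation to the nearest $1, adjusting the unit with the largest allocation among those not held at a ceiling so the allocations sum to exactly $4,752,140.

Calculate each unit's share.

Floor area total: 31,650.
Unconstrained shares: Unit 5A 678,362.35; Unit G1 1,370,237.90; Unit 3B 692,476.14; Unit 2A 902,981.67; Unit 2C 403,894.36; Unit 1A 704,187.57.
Capped: Unit 2A ($668,210), Unit 1A ($499,970); balance $3,583,960 reallocated over remaining floor area 20,946.
Redistributed shares: Unit 5A 773,051.24 → $773,051; Unit G1 1,561,501.91 → $1,561,502; Unit 3B 789,135.09 → $789,135; Unit 2C 460,271.77 → $460,272.

Unit 5A: $773,051; Unit G1: $1,561,502; Unit 3B: $789,135; Unit 2A: $668,210; Unit 2C: $460,272; Unit 1A: $499,970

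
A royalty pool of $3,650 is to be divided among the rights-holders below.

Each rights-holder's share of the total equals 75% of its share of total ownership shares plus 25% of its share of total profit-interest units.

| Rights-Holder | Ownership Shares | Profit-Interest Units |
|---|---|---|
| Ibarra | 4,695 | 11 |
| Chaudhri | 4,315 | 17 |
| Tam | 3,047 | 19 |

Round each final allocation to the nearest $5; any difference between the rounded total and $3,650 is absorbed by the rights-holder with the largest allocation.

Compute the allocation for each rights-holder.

Ibarra: $1,280 | Chaudhri: $1,310 | Tam: $1,060

Totals — ownership shares 12,057, profit-interest units 47.
Blended shares (75% ownership shares + 25% profit-interest units): Ibarra 0.3506; Chaudhri 0.3588; Tam 0.2906.
Pro-rata amounts: Ibarra 1,279.55; Chaudhri 1,309.76; Tam 1,060.69.
At nearest $5: Ibarra $1,280; Chaudhri $1,310; Tam $1,060. Sum = $3,650.
Rounded total matches; no reconciliation needed.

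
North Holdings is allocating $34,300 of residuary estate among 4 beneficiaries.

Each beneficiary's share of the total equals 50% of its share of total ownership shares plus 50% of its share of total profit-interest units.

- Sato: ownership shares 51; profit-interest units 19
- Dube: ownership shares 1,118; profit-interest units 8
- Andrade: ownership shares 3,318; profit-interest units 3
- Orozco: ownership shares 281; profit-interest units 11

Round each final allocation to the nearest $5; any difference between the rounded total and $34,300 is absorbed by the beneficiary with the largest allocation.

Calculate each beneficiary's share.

Sato: $8,130 | Dube: $7,370 | Andrade: $13,190 | Orozco: $5,610

Ownership shares total 4,768; profit-interest units total 41.
Composite weights (50% ownership shares + 50% profit-interest units): Sato 0.2371; Dube 0.2148; Andrade 0.3845; Orozco 0.1636.
Unrounded shares: Sato 8,131.00; Dube 7,367.67; Andrade 13,189.38; Orozco 5,611.95.
After rounding ($5): Sato $8,130; Dube $7,370; Andrade $13,190; Orozco $5,610. Sum = $34,300.
Sum already equals the total — no adjustment.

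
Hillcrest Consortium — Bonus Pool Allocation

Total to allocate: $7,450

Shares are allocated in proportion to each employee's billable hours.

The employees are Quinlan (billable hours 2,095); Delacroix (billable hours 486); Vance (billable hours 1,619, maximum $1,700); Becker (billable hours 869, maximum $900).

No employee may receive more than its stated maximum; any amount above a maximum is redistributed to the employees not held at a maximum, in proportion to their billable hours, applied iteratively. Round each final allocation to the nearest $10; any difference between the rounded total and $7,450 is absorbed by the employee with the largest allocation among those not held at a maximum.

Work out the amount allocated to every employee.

Quinlan: $3,940 | Delacroix: $910 | Vance: $1,700 | Becker: $900

Combined billable hours = 5,069.
Pro-rata shares before constraints: Quinlan 3,079.06; Delacroix 714.28; Vance 2,379.47; Becker 1,277.18.
Held at cap: Vance ($1,700), Becker ($900); remaining pool $4,850 reallocated over remaining billable hours 2,581.
Shares after redistribution: Quinlan 3,936.75 → $3,940; Delacroix 913.25 → $910.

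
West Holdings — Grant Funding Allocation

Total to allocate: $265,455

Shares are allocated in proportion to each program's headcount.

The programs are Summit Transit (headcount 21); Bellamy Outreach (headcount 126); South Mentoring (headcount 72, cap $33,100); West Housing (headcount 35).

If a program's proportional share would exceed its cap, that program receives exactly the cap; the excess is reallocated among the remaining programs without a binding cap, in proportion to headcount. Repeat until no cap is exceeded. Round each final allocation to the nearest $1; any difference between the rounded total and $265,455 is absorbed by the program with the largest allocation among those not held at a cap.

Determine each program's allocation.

Total headcount = 254.
Unconstrained shares: Summit Transit 21,947.07; Bellamy Outreach 131,682.40; South Mentoring 75,247.09; West Housing 36,578.44.
Held at cap: South Mentoring ($33,100); balance $232,355 reallocated over remaining headcount 182.
Shares after redistribution: Summit Transit 26,810.19 → $26,810; Bellamy Outreach 160,861.15 → $160,861; West Housing 44,683.65 → $44,684.

Summit Transit: $26,810 | Bellamy Outreach: $160,861 | South Mentoring: $33,100 | West Housing: $44,684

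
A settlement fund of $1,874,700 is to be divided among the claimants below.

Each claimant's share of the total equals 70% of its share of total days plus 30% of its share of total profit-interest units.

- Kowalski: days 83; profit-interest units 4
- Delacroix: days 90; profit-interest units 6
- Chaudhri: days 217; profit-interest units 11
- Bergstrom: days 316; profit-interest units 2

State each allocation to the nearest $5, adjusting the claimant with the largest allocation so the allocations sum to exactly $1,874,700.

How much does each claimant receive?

Kowalski: $252,090 · Delacroix: $314,005 · Chaudhri: $672,330 · Bergstrom: $636,275

Days total 706; profit-interest units total 23.
Blended shares (70% days + 30% profit-interest units): Kowalski 0.1345; Delacroix 0.1675; Chaudhri 0.3586; Bergstrom 0.3394.
Proportional shares: Kowalski 252,088.15; Delacroix 314,004.75; Chaudhri 672,331.29; Bergstrom 636,275.81.
At nearest $5: Kowalski $252,090; Delacroix $314,005; Chaudhri $672,330; Bergstrom $636,275. Sum = $1,874,700.
Sum already equals the total — no adjustment.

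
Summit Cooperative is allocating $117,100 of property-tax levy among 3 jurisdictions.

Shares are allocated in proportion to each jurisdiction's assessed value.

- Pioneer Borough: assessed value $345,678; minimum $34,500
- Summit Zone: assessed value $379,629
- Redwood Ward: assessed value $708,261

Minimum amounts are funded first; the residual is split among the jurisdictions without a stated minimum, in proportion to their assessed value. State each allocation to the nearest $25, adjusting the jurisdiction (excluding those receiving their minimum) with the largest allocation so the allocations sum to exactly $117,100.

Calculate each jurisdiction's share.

Minimums first: Pioneer Borough $34,500. Balance $82,600.
Balance split over remaining assessed value 1,087,890: Summit Zone 28,824.01 → $28,825; Redwood Ward 53,775.99 → $53,775.

Pioneer Borough: $34,500; Summit Zone: $28,825; Redwood Ward: $53,775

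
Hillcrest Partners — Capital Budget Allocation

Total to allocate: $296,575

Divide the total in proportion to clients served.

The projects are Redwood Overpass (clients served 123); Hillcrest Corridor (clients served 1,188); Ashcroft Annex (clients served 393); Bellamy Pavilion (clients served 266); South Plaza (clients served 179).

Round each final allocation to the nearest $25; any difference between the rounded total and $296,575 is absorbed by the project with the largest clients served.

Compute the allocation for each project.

Clients served total: 2,149.
Pro-rata amounts: Redwood Overpass 123/2,149 × $296,575 = 16,974.74; Hillcrest Corridor 1,188/2,149 × $296,575 = 163,951.19; Ashcroft Annex 393/2,149 × $296,575 = 54,236.38; Bellamy Pavilion 266/2,149 × $296,575 = 36,709.61; South Plaza 179/2,149 × $296,575 = 24,703.08.
After rounding ($25): Redwood Overpass $16,975; Hillcrest Corridor $163,950; Ashcroft Annex $54,225; Bellamy Pavilion $36,700; South Plaza $24,700. Sum = $296,550.
Difference $296,575 − $296,550 = +$25 applied to largest clients served (Hillcrest Corridor): Hillcrest Corridor becomes $163,975.

Redwood Overpass: $16,975 | Hillcrest Corridor: $163,975 | Ashcroft Annex: $54,225 | Bellamy Pavilion: $36,700 | South Plaza: $24,700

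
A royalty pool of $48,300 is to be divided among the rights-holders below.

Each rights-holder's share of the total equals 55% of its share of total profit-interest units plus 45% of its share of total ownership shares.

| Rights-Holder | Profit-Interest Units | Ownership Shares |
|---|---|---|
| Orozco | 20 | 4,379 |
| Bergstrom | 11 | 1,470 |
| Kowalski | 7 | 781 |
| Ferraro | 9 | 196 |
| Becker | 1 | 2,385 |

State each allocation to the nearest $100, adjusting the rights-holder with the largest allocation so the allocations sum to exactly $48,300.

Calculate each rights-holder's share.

Totals — profit-interest units 48, ownership shares 9,211.
Blended shares (55% profit-interest units + 45% ownership shares): Orozco 0.4431; Bergstrom 0.1979; Kowalski 0.1184; Ferraro 0.1127; Becker 0.1280.
Proportional shares: Orozco 21,401.78; Bergstrom 9,556.54; Kowalski 5,716.97; Ferraro 5,443.43; Becker 6,181.27.
At nearest $100: Orozco $21,400; Bergstrom $9,600; Kowalski $5,700; Ferraro $5,400; Becker $6,200. Sum = $48,300.
Sum already equals the total — no adjustment.

Orozco: $21,400; Bergstrom: $9,600; Kowalski: $5,700; Ferraro: $5,400; Becker: $6,200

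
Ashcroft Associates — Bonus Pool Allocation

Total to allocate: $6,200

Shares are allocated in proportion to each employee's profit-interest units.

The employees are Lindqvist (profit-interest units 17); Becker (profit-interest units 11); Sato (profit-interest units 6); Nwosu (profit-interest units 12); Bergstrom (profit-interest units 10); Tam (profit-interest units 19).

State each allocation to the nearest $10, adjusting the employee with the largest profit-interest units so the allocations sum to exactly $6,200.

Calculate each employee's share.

Sum of profit-interest units: 17 + 11 + 6 + 12 + 10 + 19 = 75.
Unrounded shares: Lindqvist 1,405.33; Becker 909.33; Sato 496.00; Nwosu 992.00; Bergstrom 826.67; Tam 1,570.67.
At nearest $10: Lindqvist $1,410; Becker $910; Sato $500; Nwosu $990; Bergstrom $830; Tam $1,570. Sum = $6,210.
Difference $6,200 − $6,210 = −$10 applied to largest profit-interest units (Tam): Tam becomes $1,560.

Lindqvist: $1,410 · Becker: $910 · Sato: $500 · Nwosu: $990 · Bergstrom: $830 · Tam: $1,560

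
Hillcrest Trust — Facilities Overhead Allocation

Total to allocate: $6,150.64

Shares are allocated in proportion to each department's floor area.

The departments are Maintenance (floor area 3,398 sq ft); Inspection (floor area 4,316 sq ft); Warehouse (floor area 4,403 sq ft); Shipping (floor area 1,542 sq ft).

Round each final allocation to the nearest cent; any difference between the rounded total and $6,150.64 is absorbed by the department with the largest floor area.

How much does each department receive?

Combined floor area = 3,398 + 4,316 + 4,403 + 1,542 = 13,659.
Proportional shares: Maintenance 1,530.1175; Inspection 1,943.4924; Warehouse 1,982.6684; Shipping 694.3617.
At nearest cent: Maintenance $1,530.12; Inspection $1,943.49; Warehouse $1,982.67; Shipping $694.36. Sum = $6,150.64.
Rounded total matches; no reconciliation needed.

Maintenance: $1,530.12 | Inspection: $1,943.49 | Warehouse: $1,982.67 | Shipping: $694.36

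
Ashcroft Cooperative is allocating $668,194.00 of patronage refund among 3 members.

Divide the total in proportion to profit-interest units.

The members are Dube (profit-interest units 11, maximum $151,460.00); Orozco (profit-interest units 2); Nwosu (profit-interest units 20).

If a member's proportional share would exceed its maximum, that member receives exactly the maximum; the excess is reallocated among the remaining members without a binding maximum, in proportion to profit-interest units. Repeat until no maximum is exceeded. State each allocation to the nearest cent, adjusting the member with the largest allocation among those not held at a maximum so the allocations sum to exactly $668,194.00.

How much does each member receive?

Dube: $151,460.00; Orozco: $46,975.82; Nwosu: $469,758.18

Profit-interest units total: 33.
Unconstrained shares: Dube 222,731.3333; Orozco 40,496.6061; Nwosu 404,966.0606.
Cap binds for Dube ($151,460.00); balance $516,734.00 reallocated over remaining profit-interest units 22.
Shares after redistribution: Orozco 46,975.8182 → $46,975.82; Nwosu 469,758.1818 → $469,758.18.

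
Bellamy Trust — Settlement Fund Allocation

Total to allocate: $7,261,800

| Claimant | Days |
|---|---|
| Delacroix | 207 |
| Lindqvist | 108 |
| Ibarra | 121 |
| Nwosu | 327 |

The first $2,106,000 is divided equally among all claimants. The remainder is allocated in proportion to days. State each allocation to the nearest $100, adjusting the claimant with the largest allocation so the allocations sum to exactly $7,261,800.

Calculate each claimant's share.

First tranche $2,106,000 split equally: $526,500 each.
Remainder $5,155,800 by days (total 763): Delacroix 1,398,755.70 → $1,398,800; Lindqvist 729,785.58 → $729,800; Ibarra 817,630.14 → $817,600; Nwosu 2,209,628.57 → $2,209,600.
Totals: Delacroix $526,500 + $1,398,800 = $1,925,300; Lindqvist $526,500 + $729,800 = $1,256,300; Ibarra $526,500 + $817,600 = $1,344,100; Nwosu $526,500 + $2,209,600 = $2,736,100.

Delacroix: $1,925,300; Lindqvist: $1,256,300; Ibarra: $1,344,100; Nwosu: $2,736,100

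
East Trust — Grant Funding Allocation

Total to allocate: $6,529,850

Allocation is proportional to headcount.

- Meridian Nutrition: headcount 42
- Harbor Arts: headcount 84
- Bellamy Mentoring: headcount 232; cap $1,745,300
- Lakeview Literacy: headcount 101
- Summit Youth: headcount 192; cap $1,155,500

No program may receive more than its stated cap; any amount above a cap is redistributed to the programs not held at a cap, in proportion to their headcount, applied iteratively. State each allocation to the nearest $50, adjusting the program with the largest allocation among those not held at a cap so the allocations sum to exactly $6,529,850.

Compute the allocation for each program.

Meridian Nutrition: $671,450 · Harbor Arts: $1,342,900 · Bellamy Mentoring: $1,745,300 · Lakeview Literacy: $1,614,700 · Summit Youth: $1,155,500

Combined headcount = 651.
Pro-rata shares before constraints: Meridian Nutrition 421,280.65; Harbor Arts 842,561.29; Bellamy Mentoring 2,327,074.04; Lakeview Literacy 1,013,079.65; Summit Youth 1,925,854.38.
Capped: Bellamy Mentoring ($1,745,300), Summit Youth ($1,155,500); residual $3,629,050 reallocated over remaining headcount 227.
Redistributed shares: Meridian Nutrition 671,454.19 → $671,450; Harbor Arts 1,342,908.37 → $1,342,900; Lakeview Literacy 1,614,687.44 → $1,614,700.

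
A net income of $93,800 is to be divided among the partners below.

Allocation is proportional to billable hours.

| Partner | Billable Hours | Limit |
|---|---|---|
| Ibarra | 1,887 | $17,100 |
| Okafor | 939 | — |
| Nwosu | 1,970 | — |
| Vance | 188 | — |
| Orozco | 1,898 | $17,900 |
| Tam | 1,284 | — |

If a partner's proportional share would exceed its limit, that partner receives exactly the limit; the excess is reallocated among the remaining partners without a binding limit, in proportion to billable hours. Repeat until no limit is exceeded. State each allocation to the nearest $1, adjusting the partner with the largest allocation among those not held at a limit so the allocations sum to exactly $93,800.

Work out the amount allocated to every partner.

Total billable hours = 8,166.
Unconstrained shares: Ibarra 21,675.31; Okafor 10,785.97; Nwosu 22,628.70; Vance 2,159.49; Orozco 21,801.67; Tam 14,748.86.
Held at cap: Ibarra ($17,100), Orozco ($17,900); remaining pool $58,800 reallocated over remaining billable hours 4,381.
Remaining shares: Okafor 12,602.88 → $12,603; Nwosu 26,440.54 → $26,441; Vance 2,523.26 → $2,523; Tam 17,233.33 → $17,233.

Ibarra: $17,100 | Okafor: $12,603 | Nwosu: $26,441 | Vance: $2,523 | Orozco: $17,900 | Tam: $17,233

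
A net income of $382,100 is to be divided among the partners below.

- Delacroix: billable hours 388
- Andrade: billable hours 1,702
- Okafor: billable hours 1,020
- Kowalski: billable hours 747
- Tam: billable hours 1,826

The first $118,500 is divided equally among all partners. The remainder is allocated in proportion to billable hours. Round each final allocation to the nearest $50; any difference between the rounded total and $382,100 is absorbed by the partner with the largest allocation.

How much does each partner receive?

First tranche $118,500 split equally: $23,700 each.
Remainder $263,600 by billable hours (total 5,683): Delacroix 17,996.97 → $18,000; Andrade 78,945.49 → $78,950; Okafor 47,311.63 → $47,300; Kowalski 34,648.81 → $34,650; Tam 84,697.10 → $84,700.
Totals: Delacroix $23,700 + $18,000 = $41,700; Andrade $23,700 + $78,950 = $102,650; Okafor $23,700 + $47,300 = $71,000; Kowalski $23,700 + $34,650 = $58,350; Tam $23,700 + $84,700 = $108,400.

Delacroix: $41,700 | Andrade: $102,650 | Okafor: $71,000 | Kowalski: $58,350 | Tam: $108,400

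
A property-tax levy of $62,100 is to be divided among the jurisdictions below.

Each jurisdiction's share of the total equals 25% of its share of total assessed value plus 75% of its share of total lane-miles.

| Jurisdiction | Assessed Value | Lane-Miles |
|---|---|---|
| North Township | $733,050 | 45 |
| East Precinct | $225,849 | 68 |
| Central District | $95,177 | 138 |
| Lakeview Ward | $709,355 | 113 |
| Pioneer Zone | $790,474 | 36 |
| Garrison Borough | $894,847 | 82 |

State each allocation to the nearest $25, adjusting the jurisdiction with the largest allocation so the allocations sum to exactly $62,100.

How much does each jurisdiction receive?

North Township: $7,650; East Precinct: $7,575; Central District: $13,775; Lakeview Ward: $14,125; Pioneer Zone: $7,025; Garrison Borough: $11,950

Assessed value total 3,448,752; lane-miles total 482.
Composite weights (25% assessed value + 75% lane-miles): North Township 0.1232; East Precinct 0.1222; Central District 0.2216; Lakeview Ward 0.2273; Pioneer Zone 0.1133; Garrison Borough 0.1925.
Unrounded shares: North Township 7,648.21; East Precinct 7,587.44; Central District 13,763.20; Lakeview Ward 14,112.29; Pioneer Zone 7,037.05; Garrison Borough 11,951.82.
After rounding ($25): North Township $7,650; East Precinct $7,575; Central District $13,775; Lakeview Ward $14,100; Pioneer Zone $7,025; Garrison Borough $11,950. Sum = $62,075.
Difference $62,100 − $62,075 = +$25 applied to largest allocation (Lakeview Ward): Lakeview Ward becomes $14,125.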